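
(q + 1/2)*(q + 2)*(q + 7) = q^3 + 19*q^2/2 + 37*q/2 + 7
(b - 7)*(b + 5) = b^2 - 2*b - 35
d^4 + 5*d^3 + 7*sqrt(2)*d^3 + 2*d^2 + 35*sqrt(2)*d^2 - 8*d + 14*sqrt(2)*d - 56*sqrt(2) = (d - 1)*(d + 2)*(d + 4)*(d + 7*sqrt(2))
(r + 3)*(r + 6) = r^2 + 9*r + 18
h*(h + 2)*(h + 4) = h^3 + 6*h^2 + 8*h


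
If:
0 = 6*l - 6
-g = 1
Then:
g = -1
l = 1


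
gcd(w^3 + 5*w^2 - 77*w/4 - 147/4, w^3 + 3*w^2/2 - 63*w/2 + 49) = w^2 + 7*w/2 - 49/2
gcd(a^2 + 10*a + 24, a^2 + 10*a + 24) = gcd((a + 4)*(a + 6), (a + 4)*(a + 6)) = a^2 + 10*a + 24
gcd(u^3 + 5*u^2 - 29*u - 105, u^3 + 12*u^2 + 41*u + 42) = u^2 + 10*u + 21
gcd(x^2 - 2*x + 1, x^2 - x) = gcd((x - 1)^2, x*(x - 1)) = x - 1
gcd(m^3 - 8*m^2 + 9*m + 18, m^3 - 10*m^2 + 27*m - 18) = m^2 - 9*m + 18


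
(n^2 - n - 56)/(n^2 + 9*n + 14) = (n - 8)/(n + 2)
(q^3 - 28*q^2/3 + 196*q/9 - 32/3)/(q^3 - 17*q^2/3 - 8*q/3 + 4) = (q - 8/3)/(q + 1)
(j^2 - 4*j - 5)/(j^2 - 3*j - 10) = (j + 1)/(j + 2)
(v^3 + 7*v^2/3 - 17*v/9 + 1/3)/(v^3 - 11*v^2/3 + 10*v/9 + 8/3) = (9*v^3 + 21*v^2 - 17*v + 3)/(9*v^3 - 33*v^2 + 10*v + 24)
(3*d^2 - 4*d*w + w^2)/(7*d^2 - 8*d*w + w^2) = (-3*d + w)/(-7*d + w)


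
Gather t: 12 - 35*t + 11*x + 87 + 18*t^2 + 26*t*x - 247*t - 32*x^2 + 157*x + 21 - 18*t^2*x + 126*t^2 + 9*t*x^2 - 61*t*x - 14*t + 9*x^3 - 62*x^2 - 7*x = t^2*(144 - 18*x) + t*(9*x^2 - 35*x - 296) + 9*x^3 - 94*x^2 + 161*x + 120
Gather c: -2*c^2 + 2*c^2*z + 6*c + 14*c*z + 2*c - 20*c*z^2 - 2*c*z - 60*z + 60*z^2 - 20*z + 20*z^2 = c^2*(2*z - 2) + c*(-20*z^2 + 12*z + 8) + 80*z^2 - 80*z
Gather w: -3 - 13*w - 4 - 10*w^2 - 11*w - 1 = -10*w^2 - 24*w - 8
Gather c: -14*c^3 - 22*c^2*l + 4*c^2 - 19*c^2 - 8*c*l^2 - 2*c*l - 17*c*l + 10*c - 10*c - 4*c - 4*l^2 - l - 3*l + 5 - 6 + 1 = -14*c^3 + c^2*(-22*l - 15) + c*(-8*l^2 - 19*l - 4) - 4*l^2 - 4*l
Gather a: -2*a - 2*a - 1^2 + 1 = -4*a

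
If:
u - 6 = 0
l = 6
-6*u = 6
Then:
No Solution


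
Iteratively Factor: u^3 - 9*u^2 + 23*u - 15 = (u - 1)*(u^2 - 8*u + 15) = (u - 3)*(u - 1)*(u - 5)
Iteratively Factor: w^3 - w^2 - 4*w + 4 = (w - 1)*(w^2 - 4) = (w - 2)*(w - 1)*(w + 2)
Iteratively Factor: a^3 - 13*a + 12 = (a - 1)*(a^2 + a - 12) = (a - 1)*(a + 4)*(a - 3)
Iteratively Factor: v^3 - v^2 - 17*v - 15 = (v + 1)*(v^2 - 2*v - 15) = (v + 1)*(v + 3)*(v - 5)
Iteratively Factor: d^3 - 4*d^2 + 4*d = (d - 2)*(d^2 - 2*d) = (d - 2)^2*(d)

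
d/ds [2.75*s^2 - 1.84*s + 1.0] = 5.5*s - 1.84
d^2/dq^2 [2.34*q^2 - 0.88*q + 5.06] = 4.68000000000000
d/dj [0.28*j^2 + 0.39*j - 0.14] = 0.56*j + 0.39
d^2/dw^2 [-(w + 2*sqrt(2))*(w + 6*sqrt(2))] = -2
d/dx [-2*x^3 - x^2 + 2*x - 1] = -6*x^2 - 2*x + 2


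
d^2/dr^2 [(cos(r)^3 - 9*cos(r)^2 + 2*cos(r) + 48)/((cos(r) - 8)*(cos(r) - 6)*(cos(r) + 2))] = 3*(sin(r)^2 - 6*cos(r) + 1)/(cos(r) - 6)^3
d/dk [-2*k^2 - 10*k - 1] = -4*k - 10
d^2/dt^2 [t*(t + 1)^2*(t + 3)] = 12*t^2 + 30*t + 14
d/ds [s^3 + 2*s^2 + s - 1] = 3*s^2 + 4*s + 1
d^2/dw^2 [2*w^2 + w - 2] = 4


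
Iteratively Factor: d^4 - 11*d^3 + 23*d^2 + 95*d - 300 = (d + 3)*(d^3 - 14*d^2 + 65*d - 100) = (d - 5)*(d + 3)*(d^2 - 9*d + 20) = (d - 5)^2*(d + 3)*(d - 4)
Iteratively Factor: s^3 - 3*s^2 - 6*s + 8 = (s + 2)*(s^2 - 5*s + 4) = (s - 1)*(s + 2)*(s - 4)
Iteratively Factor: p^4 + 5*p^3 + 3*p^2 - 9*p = (p + 3)*(p^3 + 2*p^2 - 3*p) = (p + 3)^2*(p^2 - p) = p*(p + 3)^2*(p - 1)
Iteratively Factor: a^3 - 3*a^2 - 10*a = (a - 5)*(a^2 + 2*a) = a*(a - 5)*(a + 2)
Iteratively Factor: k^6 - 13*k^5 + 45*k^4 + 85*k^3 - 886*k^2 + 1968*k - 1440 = (k - 3)*(k^5 - 10*k^4 + 15*k^3 + 130*k^2 - 496*k + 480) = (k - 3)*(k - 2)*(k^4 - 8*k^3 - k^2 + 128*k - 240) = (k - 3)*(k - 2)*(k + 4)*(k^3 - 12*k^2 + 47*k - 60) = (k - 4)*(k - 3)*(k - 2)*(k + 4)*(k^2 - 8*k + 15) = (k - 5)*(k - 4)*(k - 3)*(k - 2)*(k + 4)*(k - 3)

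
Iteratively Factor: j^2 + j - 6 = (j - 2)*(j + 3)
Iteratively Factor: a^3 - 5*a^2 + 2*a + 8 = (a - 4)*(a^2 - a - 2) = (a - 4)*(a - 2)*(a + 1)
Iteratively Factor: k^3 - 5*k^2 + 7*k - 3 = (k - 1)*(k^2 - 4*k + 3) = (k - 3)*(k - 1)*(k - 1)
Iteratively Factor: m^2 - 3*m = (m)*(m - 3)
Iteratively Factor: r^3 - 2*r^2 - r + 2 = (r - 1)*(r^2 - r - 2) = (r - 1)*(r + 1)*(r - 2)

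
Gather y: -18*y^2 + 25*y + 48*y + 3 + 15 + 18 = -18*y^2 + 73*y + 36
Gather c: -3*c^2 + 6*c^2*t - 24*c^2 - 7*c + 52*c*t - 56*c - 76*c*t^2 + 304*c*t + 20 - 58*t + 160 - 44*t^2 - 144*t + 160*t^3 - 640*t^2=c^2*(6*t - 27) + c*(-76*t^2 + 356*t - 63) + 160*t^3 - 684*t^2 - 202*t + 180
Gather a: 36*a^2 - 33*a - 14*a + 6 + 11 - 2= 36*a^2 - 47*a + 15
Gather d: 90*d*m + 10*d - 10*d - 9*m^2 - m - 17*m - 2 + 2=90*d*m - 9*m^2 - 18*m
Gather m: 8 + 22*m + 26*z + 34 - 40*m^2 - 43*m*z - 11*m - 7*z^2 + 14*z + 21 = -40*m^2 + m*(11 - 43*z) - 7*z^2 + 40*z + 63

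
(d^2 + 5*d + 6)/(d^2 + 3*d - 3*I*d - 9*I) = (d + 2)/(d - 3*I)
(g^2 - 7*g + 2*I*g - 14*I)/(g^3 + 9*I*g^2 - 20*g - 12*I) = (g - 7)/(g^2 + 7*I*g - 6)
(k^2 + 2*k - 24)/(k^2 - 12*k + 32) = (k + 6)/(k - 8)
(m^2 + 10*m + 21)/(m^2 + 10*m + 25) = (m^2 + 10*m + 21)/(m^2 + 10*m + 25)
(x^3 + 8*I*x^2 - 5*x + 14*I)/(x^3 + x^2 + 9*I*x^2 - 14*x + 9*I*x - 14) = (x - I)/(x + 1)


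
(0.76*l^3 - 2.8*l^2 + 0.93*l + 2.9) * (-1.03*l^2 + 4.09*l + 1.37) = -0.7828*l^5 + 5.9924*l^4 - 11.3687*l^3 - 3.0193*l^2 + 13.1351*l + 3.973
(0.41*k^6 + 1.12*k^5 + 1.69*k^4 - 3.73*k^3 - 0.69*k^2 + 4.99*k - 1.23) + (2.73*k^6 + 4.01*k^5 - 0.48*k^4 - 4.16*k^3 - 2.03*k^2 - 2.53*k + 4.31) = 3.14*k^6 + 5.13*k^5 + 1.21*k^4 - 7.89*k^3 - 2.72*k^2 + 2.46*k + 3.08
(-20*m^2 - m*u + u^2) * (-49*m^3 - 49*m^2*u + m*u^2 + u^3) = 980*m^5 + 1029*m^4*u - 20*m^3*u^2 - 70*m^2*u^3 + u^5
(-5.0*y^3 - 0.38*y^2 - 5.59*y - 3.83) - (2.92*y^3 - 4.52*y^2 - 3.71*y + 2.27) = -7.92*y^3 + 4.14*y^2 - 1.88*y - 6.1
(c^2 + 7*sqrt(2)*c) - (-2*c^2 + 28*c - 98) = 3*c^2 - 28*c + 7*sqrt(2)*c + 98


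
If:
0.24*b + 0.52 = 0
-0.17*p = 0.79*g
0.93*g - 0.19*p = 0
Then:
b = -2.17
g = 0.00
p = 0.00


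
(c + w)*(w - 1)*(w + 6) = c*w^2 + 5*c*w - 6*c + w^3 + 5*w^2 - 6*w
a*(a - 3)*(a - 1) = a^3 - 4*a^2 + 3*a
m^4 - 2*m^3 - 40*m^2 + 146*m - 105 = (m - 5)*(m - 3)*(m - 1)*(m + 7)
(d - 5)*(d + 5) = d^2 - 25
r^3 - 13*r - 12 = (r - 4)*(r + 1)*(r + 3)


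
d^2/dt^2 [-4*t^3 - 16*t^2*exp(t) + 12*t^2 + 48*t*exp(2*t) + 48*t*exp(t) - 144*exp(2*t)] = -16*t^2*exp(t) + 192*t*exp(2*t) - 16*t*exp(t) - 24*t - 384*exp(2*t) + 64*exp(t) + 24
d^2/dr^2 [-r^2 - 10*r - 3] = -2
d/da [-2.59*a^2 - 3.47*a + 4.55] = -5.18*a - 3.47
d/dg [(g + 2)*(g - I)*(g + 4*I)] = 3*g^2 + g*(4 + 6*I) + 4 + 6*I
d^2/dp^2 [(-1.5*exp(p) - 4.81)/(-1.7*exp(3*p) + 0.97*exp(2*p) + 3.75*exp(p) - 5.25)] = (17.34*exp(6*p) + 117.6876*exp(5*p) - 47.58724*exp(4*p) - 222.718334*exp(3*p) - 288.041625*exp(2*p) + 195.151575*exp(p) + 136.040625)*exp(p)/(4.913*exp(9*p) - 8.4099*exp(8*p) - 27.71391*exp(7*p) + 81.707327*exp(6*p) + 9.19012500000001*exp(5*p) - 226.9152*exp(4*p) + 202.415625*exp(3*p) + 141.2775*exp(2*p) - 310.078125*exp(p) + 144.703125)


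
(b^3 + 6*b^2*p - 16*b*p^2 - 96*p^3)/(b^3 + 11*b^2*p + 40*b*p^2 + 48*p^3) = (b^2 + 2*b*p - 24*p^2)/(b^2 + 7*b*p + 12*p^2)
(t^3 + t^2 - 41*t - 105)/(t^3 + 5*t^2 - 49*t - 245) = (t + 3)/(t + 7)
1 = 1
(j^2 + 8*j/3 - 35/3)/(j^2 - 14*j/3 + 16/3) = (3*j^2 + 8*j - 35)/(3*j^2 - 14*j + 16)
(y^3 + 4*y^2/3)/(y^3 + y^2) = (y + 4/3)/(y + 1)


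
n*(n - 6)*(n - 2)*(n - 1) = n^4 - 9*n^3 + 20*n^2 - 12*n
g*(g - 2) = g^2 - 2*g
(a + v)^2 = a^2 + 2*a*v + v^2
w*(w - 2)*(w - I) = w^3 - 2*w^2 - I*w^2 + 2*I*w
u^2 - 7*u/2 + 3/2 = (u - 3)*(u - 1/2)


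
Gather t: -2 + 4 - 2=0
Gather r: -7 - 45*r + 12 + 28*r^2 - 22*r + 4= 28*r^2 - 67*r + 9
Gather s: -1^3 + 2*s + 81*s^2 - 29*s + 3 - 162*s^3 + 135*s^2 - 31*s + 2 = -162*s^3 + 216*s^2 - 58*s + 4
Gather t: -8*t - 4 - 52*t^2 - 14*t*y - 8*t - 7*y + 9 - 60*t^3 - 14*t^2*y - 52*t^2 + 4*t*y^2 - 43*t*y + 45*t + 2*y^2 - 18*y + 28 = -60*t^3 + t^2*(-14*y - 104) + t*(4*y^2 - 57*y + 29) + 2*y^2 - 25*y + 33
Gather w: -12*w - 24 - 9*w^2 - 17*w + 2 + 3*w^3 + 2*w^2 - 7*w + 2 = 3*w^3 - 7*w^2 - 36*w - 20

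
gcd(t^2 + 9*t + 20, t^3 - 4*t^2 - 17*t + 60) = t + 4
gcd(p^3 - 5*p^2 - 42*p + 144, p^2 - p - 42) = p + 6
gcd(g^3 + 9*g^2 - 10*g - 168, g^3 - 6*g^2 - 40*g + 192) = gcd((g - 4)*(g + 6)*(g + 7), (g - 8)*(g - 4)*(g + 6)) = g^2 + 2*g - 24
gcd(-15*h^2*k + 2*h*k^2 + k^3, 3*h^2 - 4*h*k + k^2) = 3*h - k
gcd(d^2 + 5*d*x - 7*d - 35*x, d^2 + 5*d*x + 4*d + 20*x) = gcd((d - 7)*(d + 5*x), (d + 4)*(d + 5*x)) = d + 5*x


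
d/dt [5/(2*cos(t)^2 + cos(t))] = 5*(sin(t)/cos(t)^2 + 4*tan(t))/(2*cos(t) + 1)^2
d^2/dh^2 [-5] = 0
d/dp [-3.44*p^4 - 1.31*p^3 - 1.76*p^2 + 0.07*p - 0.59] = -13.76*p^3 - 3.93*p^2 - 3.52*p + 0.07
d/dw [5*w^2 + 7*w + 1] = 10*w + 7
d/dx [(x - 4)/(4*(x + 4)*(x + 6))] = (-x^2 + 8*x + 64)/(4*(x^4 + 20*x^3 + 148*x^2 + 480*x + 576))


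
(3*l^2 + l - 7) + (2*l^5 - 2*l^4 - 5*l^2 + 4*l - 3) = 2*l^5 - 2*l^4 - 2*l^2 + 5*l - 10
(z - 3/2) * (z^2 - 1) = z^3 - 3*z^2/2 - z + 3/2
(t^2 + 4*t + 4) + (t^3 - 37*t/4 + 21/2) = t^3 + t^2 - 21*t/4 + 29/2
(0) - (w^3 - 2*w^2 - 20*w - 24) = -w^3 + 2*w^2 + 20*w + 24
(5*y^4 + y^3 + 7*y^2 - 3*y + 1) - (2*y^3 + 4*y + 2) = 5*y^4 - y^3 + 7*y^2 - 7*y - 1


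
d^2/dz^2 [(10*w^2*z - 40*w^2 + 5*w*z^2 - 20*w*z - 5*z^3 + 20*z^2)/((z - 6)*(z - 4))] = 20*(w^2 + 3*w - 18)/(z^3 - 18*z^2 + 108*z - 216)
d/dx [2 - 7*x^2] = -14*x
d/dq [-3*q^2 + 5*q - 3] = 5 - 6*q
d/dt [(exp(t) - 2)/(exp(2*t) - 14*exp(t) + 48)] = (-2*(exp(t) - 7)*(exp(t) - 2) + exp(2*t) - 14*exp(t) + 48)*exp(t)/(exp(2*t) - 14*exp(t) + 48)^2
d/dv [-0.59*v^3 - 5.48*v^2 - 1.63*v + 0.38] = -1.77*v^2 - 10.96*v - 1.63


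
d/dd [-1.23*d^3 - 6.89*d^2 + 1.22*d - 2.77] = -3.69*d^2 - 13.78*d + 1.22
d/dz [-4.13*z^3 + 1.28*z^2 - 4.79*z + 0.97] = -12.39*z^2 + 2.56*z - 4.79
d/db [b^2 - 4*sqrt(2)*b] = 2*b - 4*sqrt(2)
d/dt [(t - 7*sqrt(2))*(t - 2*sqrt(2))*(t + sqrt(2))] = 3*t^2 - 16*sqrt(2)*t + 10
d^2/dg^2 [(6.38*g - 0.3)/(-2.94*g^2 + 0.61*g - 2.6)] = (-(5.88*g - 0.61)*(6.38*g - 0.3)*(11.76*g - 1.22) + (112.5432*g - 9.5476)*(2.94*g^2 - 0.61*g + 2.6))/(2.94*g^2 - 0.61*g + 2.6)^3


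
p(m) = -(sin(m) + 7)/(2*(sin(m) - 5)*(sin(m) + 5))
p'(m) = -cos(m)/(2*(sin(m) - 5)*(sin(m) + 5)) + (sin(m) + 7)*cos(m)/(2*(sin(m) - 5)*(sin(m) + 5)^2) + (sin(m) + 7)*cos(m)/(2*(sin(m) - 5)^2*(sin(m) + 5))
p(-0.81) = 0.13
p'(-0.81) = 0.01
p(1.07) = 0.16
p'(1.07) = 0.02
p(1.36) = 0.17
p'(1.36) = 0.01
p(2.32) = 0.16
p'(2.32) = -0.02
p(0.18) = 0.14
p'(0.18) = 0.02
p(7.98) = 0.17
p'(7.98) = -0.00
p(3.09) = 0.14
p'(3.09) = -0.02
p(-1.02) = 0.13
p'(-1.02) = 0.01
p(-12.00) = 0.15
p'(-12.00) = 0.02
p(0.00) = 0.14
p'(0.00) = 0.02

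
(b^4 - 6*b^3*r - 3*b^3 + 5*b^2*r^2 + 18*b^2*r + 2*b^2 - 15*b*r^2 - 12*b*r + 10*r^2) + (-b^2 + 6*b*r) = b^4 - 6*b^3*r - 3*b^3 + 5*b^2*r^2 + 18*b^2*r + b^2 - 15*b*r^2 - 6*b*r + 10*r^2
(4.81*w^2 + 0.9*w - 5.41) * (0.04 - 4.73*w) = -22.7513*w^3 - 4.0646*w^2 + 25.6253*w - 0.2164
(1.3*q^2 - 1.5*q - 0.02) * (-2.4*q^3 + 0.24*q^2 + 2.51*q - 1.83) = -3.12*q^5 + 3.912*q^4 + 2.951*q^3 - 6.1488*q^2 + 2.6948*q + 0.0366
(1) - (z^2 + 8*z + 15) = -z^2 - 8*z - 14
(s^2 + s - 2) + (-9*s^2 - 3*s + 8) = -8*s^2 - 2*s + 6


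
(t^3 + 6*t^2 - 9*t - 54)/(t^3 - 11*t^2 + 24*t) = (t^2 + 9*t + 18)/(t*(t - 8))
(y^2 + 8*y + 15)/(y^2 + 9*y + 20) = (y + 3)/(y + 4)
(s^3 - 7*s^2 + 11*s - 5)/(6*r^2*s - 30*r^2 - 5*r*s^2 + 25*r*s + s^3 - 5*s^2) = (s^2 - 2*s + 1)/(6*r^2 - 5*r*s + s^2)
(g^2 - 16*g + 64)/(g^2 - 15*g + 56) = (g - 8)/(g - 7)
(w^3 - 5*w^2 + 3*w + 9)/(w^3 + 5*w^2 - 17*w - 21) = (w - 3)/(w + 7)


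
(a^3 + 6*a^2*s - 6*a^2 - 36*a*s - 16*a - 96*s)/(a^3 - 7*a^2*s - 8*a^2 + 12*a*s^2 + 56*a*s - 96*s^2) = (a^2 + 6*a*s + 2*a + 12*s)/(a^2 - 7*a*s + 12*s^2)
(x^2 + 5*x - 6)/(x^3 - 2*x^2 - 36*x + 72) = (x - 1)/(x^2 - 8*x + 12)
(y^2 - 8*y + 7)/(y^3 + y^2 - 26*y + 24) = (y - 7)/(y^2 + 2*y - 24)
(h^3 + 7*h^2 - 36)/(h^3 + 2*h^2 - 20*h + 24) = (h + 3)/(h - 2)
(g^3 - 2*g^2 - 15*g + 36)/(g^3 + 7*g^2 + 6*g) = (g^3 - 2*g^2 - 15*g + 36)/(g*(g^2 + 7*g + 6))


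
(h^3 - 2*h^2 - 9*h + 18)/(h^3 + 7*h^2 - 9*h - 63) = (h - 2)/(h + 7)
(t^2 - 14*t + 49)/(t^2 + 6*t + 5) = (t^2 - 14*t + 49)/(t^2 + 6*t + 5)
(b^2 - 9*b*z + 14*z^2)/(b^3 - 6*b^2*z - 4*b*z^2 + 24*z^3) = (-b + 7*z)/(-b^2 + 4*b*z + 12*z^2)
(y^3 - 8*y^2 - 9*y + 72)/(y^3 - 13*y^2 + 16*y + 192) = (y - 3)/(y - 8)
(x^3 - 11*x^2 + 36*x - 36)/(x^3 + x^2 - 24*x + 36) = (x - 6)/(x + 6)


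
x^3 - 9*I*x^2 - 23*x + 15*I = (x - 5*I)*(x - 3*I)*(x - I)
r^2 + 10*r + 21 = (r + 3)*(r + 7)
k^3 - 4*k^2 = k^2*(k - 4)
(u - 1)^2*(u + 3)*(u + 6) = u^4 + 7*u^3 + u^2 - 27*u + 18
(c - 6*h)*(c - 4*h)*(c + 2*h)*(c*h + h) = c^4*h - 8*c^3*h^2 + c^3*h + 4*c^2*h^3 - 8*c^2*h^2 + 48*c*h^4 + 4*c*h^3 + 48*h^4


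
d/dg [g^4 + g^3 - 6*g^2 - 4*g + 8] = 4*g^3 + 3*g^2 - 12*g - 4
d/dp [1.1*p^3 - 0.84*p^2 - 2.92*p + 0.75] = 3.3*p^2 - 1.68*p - 2.92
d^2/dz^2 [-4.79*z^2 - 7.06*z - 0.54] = -9.58000000000000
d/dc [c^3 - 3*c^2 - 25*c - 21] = 3*c^2 - 6*c - 25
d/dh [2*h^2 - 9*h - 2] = 4*h - 9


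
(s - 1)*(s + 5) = s^2 + 4*s - 5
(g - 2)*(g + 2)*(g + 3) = g^3 + 3*g^2 - 4*g - 12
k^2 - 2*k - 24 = (k - 6)*(k + 4)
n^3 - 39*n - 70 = (n - 7)*(n + 2)*(n + 5)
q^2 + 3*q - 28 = (q - 4)*(q + 7)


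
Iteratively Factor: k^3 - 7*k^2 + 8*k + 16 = (k - 4)*(k^2 - 3*k - 4) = (k - 4)*(k + 1)*(k - 4)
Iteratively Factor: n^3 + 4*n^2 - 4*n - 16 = (n - 2)*(n^2 + 6*n + 8) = (n - 2)*(n + 2)*(n + 4)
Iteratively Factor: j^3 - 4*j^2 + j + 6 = (j - 2)*(j^2 - 2*j - 3) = (j - 2)*(j + 1)*(j - 3)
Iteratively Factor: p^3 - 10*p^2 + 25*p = (p - 5)*(p^2 - 5*p) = p*(p - 5)*(p - 5)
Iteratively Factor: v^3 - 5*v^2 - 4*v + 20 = (v + 2)*(v^2 - 7*v + 10) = (v - 5)*(v + 2)*(v - 2)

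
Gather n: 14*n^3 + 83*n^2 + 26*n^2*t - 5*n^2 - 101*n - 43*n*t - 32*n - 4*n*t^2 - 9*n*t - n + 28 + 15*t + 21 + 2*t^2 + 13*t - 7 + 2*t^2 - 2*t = 14*n^3 + n^2*(26*t + 78) + n*(-4*t^2 - 52*t - 134) + 4*t^2 + 26*t + 42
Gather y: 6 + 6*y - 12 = 6*y - 6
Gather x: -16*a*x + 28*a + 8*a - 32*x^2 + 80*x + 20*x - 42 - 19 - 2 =36*a - 32*x^2 + x*(100 - 16*a) - 63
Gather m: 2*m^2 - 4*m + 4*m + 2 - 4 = 2*m^2 - 2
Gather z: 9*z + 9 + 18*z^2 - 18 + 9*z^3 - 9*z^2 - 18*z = 9*z^3 + 9*z^2 - 9*z - 9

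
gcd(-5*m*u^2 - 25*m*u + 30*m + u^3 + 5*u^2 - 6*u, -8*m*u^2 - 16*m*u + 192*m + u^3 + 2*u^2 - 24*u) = u + 6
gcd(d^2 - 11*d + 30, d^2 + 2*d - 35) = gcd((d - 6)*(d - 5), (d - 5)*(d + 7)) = d - 5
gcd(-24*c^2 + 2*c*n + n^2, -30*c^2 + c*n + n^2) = 6*c + n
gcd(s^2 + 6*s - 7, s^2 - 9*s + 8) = s - 1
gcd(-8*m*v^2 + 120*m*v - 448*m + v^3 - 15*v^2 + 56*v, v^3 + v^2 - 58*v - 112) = v - 8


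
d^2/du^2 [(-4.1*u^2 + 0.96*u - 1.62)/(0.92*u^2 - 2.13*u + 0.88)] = (-3.5527136788005e-15*u^4 - 14.443632*u^3 + 11.689152*u^2 + 14.384016*u - 14.827684)/(0.778688*u^6 - 5.408496*u^5 + 14.75634*u^4 - 20.010285*u^3 + 14.11476*u^2 - 4.948416*u + 0.681472)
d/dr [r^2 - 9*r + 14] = 2*r - 9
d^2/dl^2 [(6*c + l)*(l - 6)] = 2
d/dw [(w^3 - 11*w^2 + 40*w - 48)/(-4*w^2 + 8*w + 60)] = (-w^4 + 4*w^3 + 63*w^2 - 426*w + 696)/(4*(w^4 - 4*w^3 - 26*w^2 + 60*w + 225))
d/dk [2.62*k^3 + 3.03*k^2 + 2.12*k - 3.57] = 7.86*k^2 + 6.06*k + 2.12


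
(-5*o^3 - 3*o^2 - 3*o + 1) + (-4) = -5*o^3 - 3*o^2 - 3*o - 3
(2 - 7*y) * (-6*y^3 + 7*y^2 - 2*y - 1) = 42*y^4 - 61*y^3 + 28*y^2 + 3*y - 2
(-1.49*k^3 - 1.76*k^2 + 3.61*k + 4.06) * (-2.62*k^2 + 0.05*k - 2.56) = 3.9038*k^5 + 4.5367*k^4 - 5.7318*k^3 - 5.9511*k^2 - 9.0386*k - 10.3936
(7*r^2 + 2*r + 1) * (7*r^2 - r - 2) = 49*r^4 + 7*r^3 - 9*r^2 - 5*r - 2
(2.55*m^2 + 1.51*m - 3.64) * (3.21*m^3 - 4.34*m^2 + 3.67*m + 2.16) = 8.1855*m^5 - 6.2199*m^4 - 8.8793*m^3 + 26.8473*m^2 - 10.0972*m - 7.8624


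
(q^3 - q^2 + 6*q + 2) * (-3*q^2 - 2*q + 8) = -3*q^5 + q^4 - 8*q^3 - 26*q^2 + 44*q + 16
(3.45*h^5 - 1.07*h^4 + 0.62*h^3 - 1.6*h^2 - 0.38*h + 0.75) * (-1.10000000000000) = -3.795*h^5 + 1.177*h^4 - 0.682*h^3 + 1.76*h^2 + 0.418*h - 0.825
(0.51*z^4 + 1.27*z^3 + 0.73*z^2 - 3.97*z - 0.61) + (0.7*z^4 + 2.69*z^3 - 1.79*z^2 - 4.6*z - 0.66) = 1.21*z^4 + 3.96*z^3 - 1.06*z^2 - 8.57*z - 1.27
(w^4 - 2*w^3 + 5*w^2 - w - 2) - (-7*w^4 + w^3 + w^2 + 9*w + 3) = 8*w^4 - 3*w^3 + 4*w^2 - 10*w - 5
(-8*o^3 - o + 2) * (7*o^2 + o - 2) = -56*o^5 - 8*o^4 + 9*o^3 + 13*o^2 + 4*o - 4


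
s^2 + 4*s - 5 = (s - 1)*(s + 5)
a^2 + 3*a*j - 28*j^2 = (a - 4*j)*(a + 7*j)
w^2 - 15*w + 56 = (w - 8)*(w - 7)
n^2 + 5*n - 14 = (n - 2)*(n + 7)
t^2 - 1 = (t - 1)*(t + 1)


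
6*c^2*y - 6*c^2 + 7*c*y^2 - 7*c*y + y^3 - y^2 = (c + y)*(6*c + y)*(y - 1)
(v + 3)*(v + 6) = v^2 + 9*v + 18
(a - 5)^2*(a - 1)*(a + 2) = a^4 - 9*a^3 + 13*a^2 + 45*a - 50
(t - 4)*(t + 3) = t^2 - t - 12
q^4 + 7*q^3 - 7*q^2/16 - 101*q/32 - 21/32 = (q - 3/4)*(q + 1/4)*(q + 1/2)*(q + 7)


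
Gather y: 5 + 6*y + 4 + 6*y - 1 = 12*y + 8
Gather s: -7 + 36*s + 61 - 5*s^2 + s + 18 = -5*s^2 + 37*s + 72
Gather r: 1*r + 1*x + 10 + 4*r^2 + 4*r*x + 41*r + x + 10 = 4*r^2 + r*(4*x + 42) + 2*x + 20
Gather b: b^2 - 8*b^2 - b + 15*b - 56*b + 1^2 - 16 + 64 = -7*b^2 - 42*b + 49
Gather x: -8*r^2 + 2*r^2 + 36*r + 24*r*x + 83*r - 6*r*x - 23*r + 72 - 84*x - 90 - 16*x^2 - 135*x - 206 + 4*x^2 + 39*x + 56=-6*r^2 + 96*r - 12*x^2 + x*(18*r - 180) - 168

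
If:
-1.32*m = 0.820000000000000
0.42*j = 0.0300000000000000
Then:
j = 0.07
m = -0.62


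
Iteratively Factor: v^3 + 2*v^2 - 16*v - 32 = (v - 4)*(v^2 + 6*v + 8) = (v - 4)*(v + 4)*(v + 2)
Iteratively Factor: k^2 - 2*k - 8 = (k + 2)*(k - 4)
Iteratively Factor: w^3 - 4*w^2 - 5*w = (w)*(w^2 - 4*w - 5) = w*(w - 5)*(w + 1)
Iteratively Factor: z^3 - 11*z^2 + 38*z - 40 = (z - 5)*(z^2 - 6*z + 8) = (z - 5)*(z - 2)*(z - 4)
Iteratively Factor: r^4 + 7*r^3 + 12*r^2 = (r + 4)*(r^3 + 3*r^2) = (r + 3)*(r + 4)*(r^2) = r*(r + 3)*(r + 4)*(r)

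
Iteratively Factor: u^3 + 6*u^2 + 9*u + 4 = (u + 1)*(u^2 + 5*u + 4) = (u + 1)^2*(u + 4)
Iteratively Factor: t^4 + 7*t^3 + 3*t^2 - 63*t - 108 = (t + 3)*(t^3 + 4*t^2 - 9*t - 36) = (t - 3)*(t + 3)*(t^2 + 7*t + 12) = (t - 3)*(t + 3)*(t + 4)*(t + 3)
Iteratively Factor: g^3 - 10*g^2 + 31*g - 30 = (g - 3)*(g^2 - 7*g + 10) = (g - 5)*(g - 3)*(g - 2)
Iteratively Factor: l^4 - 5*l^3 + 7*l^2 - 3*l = (l)*(l^3 - 5*l^2 + 7*l - 3) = l*(l - 3)*(l^2 - 2*l + 1) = l*(l - 3)*(l - 1)*(l - 1)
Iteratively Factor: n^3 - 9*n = (n)*(n^2 - 9) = n*(n + 3)*(n - 3)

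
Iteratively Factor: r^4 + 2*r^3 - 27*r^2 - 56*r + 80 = (r - 5)*(r^3 + 7*r^2 + 8*r - 16) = (r - 5)*(r - 1)*(r^2 + 8*r + 16) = (r - 5)*(r - 1)*(r + 4)*(r + 4)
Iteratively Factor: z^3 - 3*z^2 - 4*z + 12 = (z - 3)*(z^2 - 4) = (z - 3)*(z - 2)*(z + 2)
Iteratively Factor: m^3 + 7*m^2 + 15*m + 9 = (m + 3)*(m^2 + 4*m + 3) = (m + 1)*(m + 3)*(m + 3)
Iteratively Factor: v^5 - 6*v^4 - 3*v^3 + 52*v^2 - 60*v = (v - 2)*(v^4 - 4*v^3 - 11*v^2 + 30*v) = (v - 2)*(v + 3)*(v^3 - 7*v^2 + 10*v) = v*(v - 2)*(v + 3)*(v^2 - 7*v + 10) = v*(v - 5)*(v - 2)*(v + 3)*(v - 2)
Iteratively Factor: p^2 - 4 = (p + 2)*(p - 2)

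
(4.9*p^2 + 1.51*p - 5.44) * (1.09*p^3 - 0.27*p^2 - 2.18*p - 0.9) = 5.341*p^5 + 0.3229*p^4 - 17.0193*p^3 - 6.233*p^2 + 10.5002*p + 4.896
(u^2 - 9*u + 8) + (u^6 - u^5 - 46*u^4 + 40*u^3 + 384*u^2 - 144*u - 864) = u^6 - u^5 - 46*u^4 + 40*u^3 + 385*u^2 - 153*u - 856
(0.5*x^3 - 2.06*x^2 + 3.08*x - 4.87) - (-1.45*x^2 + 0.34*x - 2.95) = 0.5*x^3 - 0.61*x^2 + 2.74*x - 1.92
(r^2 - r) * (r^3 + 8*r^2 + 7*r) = r^5 + 7*r^4 - r^3 - 7*r^2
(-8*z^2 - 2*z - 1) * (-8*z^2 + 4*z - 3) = 64*z^4 - 16*z^3 + 24*z^2 + 2*z + 3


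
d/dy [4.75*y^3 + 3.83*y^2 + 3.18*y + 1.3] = 14.25*y^2 + 7.66*y + 3.18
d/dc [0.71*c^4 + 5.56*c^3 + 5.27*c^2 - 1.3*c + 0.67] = 2.84*c^3 + 16.68*c^2 + 10.54*c - 1.3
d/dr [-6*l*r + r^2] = -6*l + 2*r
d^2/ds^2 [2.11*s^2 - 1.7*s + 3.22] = 4.22000000000000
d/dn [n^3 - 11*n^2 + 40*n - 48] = 3*n^2 - 22*n + 40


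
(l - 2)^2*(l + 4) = l^3 - 12*l + 16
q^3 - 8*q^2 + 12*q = q*(q - 6)*(q - 2)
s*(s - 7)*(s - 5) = s^3 - 12*s^2 + 35*s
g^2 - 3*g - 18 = (g - 6)*(g + 3)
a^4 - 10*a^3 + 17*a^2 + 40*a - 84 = (a - 7)*(a - 3)*(a - 2)*(a + 2)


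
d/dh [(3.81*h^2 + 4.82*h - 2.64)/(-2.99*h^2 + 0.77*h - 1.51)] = (17.3455*h^2 - 27.2934*h - 5.2454)/(8.9401*h^4 - 4.6046*h^3 + 9.6227*h^2 - 2.3254*h + 2.2801)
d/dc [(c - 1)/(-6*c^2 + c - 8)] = (-6*c^2 + c + (c - 1)*(12*c - 1) - 8)/(6*c^2 - c + 8)^2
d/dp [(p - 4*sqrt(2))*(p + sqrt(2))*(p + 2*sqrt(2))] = 3*p^2 - 2*sqrt(2)*p - 20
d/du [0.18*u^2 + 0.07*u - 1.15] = 0.36*u + 0.07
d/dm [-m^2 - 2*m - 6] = -2*m - 2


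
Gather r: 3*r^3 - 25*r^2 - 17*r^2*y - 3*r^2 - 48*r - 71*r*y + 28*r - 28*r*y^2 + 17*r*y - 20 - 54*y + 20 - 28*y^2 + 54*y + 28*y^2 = 3*r^3 + r^2*(-17*y - 28) + r*(-28*y^2 - 54*y - 20)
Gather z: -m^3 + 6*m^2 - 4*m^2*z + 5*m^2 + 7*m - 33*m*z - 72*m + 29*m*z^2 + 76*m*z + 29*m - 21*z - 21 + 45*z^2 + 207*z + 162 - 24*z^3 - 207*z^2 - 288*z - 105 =-m^3 + 11*m^2 - 36*m - 24*z^3 + z^2*(29*m - 162) + z*(-4*m^2 + 43*m - 102) + 36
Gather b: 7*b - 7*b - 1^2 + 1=0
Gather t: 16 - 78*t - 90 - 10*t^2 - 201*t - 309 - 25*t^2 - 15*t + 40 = -35*t^2 - 294*t - 343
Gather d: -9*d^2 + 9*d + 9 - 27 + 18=-9*d^2 + 9*d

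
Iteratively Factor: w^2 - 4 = (w - 2)*(w + 2)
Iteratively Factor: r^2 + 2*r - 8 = (r + 4)*(r - 2)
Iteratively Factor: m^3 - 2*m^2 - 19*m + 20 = (m + 4)*(m^2 - 6*m + 5) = (m - 5)*(m + 4)*(m - 1)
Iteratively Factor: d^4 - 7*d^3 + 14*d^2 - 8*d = (d - 2)*(d^3 - 5*d^2 + 4*d) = d*(d - 2)*(d^2 - 5*d + 4) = d*(d - 2)*(d - 1)*(d - 4)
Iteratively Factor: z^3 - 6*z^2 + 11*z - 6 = (z - 3)*(z^2 - 3*z + 2) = (z - 3)*(z - 1)*(z - 2)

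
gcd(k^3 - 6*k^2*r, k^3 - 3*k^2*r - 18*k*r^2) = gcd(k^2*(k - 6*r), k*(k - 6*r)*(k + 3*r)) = -k^2 + 6*k*r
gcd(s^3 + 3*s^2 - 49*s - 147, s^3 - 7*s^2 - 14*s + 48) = s + 3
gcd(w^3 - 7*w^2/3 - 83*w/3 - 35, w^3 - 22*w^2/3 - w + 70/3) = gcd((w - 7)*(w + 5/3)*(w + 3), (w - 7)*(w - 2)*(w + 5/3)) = w^2 - 16*w/3 - 35/3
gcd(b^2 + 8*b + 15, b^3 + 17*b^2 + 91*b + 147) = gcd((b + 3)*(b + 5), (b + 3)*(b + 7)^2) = b + 3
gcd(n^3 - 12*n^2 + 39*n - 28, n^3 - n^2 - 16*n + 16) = n^2 - 5*n + 4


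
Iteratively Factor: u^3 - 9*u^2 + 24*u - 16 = (u - 4)*(u^2 - 5*u + 4) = (u - 4)^2*(u - 1)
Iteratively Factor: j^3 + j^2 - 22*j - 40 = (j + 4)*(j^2 - 3*j - 10) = (j - 5)*(j + 4)*(j + 2)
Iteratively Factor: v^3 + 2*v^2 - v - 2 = (v + 1)*(v^2 + v - 2) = (v - 1)*(v + 1)*(v + 2)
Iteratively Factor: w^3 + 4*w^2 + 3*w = (w + 3)*(w^2 + w) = (w + 1)*(w + 3)*(w)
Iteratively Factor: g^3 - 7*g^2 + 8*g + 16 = (g + 1)*(g^2 - 8*g + 16) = (g - 4)*(g + 1)*(g - 4)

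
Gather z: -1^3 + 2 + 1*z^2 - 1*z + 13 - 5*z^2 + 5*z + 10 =-4*z^2 + 4*z + 24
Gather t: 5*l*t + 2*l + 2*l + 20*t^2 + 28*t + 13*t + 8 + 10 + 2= 4*l + 20*t^2 + t*(5*l + 41) + 20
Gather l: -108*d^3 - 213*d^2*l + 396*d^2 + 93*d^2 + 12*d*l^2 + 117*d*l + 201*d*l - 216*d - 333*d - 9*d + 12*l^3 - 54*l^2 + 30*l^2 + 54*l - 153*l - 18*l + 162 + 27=-108*d^3 + 489*d^2 - 558*d + 12*l^3 + l^2*(12*d - 24) + l*(-213*d^2 + 318*d - 117) + 189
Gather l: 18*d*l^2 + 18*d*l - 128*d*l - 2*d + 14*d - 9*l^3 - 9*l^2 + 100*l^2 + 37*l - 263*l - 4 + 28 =12*d - 9*l^3 + l^2*(18*d + 91) + l*(-110*d - 226) + 24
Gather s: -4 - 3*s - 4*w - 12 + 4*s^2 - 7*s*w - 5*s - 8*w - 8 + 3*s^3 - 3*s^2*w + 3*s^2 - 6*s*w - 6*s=3*s^3 + s^2*(7 - 3*w) + s*(-13*w - 14) - 12*w - 24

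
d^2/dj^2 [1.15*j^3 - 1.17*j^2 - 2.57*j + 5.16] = 6.9*j - 2.34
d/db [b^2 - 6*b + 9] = 2*b - 6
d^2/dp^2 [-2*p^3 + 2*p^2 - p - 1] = 4 - 12*p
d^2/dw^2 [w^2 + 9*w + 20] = 2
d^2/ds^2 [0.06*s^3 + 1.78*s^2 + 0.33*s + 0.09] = 0.36*s + 3.56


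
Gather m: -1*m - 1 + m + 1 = 0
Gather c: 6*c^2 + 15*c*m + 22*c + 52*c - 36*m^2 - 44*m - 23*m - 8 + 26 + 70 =6*c^2 + c*(15*m + 74) - 36*m^2 - 67*m + 88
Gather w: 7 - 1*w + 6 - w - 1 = 12 - 2*w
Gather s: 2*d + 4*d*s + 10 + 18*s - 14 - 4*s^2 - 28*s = 2*d - 4*s^2 + s*(4*d - 10) - 4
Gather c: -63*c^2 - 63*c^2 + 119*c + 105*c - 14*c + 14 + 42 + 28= -126*c^2 + 210*c + 84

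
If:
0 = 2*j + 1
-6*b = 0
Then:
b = 0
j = -1/2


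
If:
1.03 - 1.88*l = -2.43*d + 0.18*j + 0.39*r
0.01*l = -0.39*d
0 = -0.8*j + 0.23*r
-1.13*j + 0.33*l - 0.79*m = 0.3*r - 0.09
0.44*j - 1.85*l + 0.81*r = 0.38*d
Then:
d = -0.01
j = 0.21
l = 0.37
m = -0.30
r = 0.72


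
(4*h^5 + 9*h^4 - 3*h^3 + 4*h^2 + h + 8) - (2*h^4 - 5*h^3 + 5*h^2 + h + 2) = 4*h^5 + 7*h^4 + 2*h^3 - h^2 + 6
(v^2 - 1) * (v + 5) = v^3 + 5*v^2 - v - 5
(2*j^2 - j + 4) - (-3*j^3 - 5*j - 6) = 3*j^3 + 2*j^2 + 4*j + 10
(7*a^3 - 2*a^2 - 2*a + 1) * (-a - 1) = -7*a^4 - 5*a^3 + 4*a^2 + a - 1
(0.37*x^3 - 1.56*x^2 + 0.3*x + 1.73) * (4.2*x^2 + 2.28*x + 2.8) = 1.554*x^5 - 5.7084*x^4 - 1.2608*x^3 + 3.582*x^2 + 4.7844*x + 4.844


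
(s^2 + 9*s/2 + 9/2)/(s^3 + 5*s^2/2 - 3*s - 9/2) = (2*s + 3)/(2*s^2 - s - 3)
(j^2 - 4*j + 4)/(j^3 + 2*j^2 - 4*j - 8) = (j - 2)/(j^2 + 4*j + 4)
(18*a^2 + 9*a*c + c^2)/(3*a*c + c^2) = (6*a + c)/c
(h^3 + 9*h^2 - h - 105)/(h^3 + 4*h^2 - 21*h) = (h + 5)/h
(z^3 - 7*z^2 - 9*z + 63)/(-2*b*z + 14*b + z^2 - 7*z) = (z^2 - 9)/(-2*b + z)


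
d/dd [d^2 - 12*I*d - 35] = 2*d - 12*I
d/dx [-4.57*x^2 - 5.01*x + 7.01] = -9.14*x - 5.01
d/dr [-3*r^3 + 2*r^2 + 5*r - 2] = -9*r^2 + 4*r + 5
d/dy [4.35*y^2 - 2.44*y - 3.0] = 8.7*y - 2.44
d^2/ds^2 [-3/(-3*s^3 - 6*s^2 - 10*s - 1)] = 6*(-3*(3*s + 2)*(3*s^3 + 6*s^2 + 10*s + 1) + (9*s^2 + 12*s + 10)^2)/(3*s^3 + 6*s^2 + 10*s + 1)^3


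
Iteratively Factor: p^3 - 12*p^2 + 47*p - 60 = (p - 4)*(p^2 - 8*p + 15) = (p - 5)*(p - 4)*(p - 3)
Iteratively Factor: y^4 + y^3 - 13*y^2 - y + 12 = (y - 3)*(y^3 + 4*y^2 - y - 4) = (y - 3)*(y + 1)*(y^2 + 3*y - 4) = (y - 3)*(y - 1)*(y + 1)*(y + 4)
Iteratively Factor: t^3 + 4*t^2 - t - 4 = (t - 1)*(t^2 + 5*t + 4) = (t - 1)*(t + 4)*(t + 1)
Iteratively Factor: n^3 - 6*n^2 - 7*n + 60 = (n - 5)*(n^2 - n - 12) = (n - 5)*(n + 3)*(n - 4)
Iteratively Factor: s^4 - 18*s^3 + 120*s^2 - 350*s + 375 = (s - 3)*(s^3 - 15*s^2 + 75*s - 125) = (s - 5)*(s - 3)*(s^2 - 10*s + 25) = (s - 5)^2*(s - 3)*(s - 5)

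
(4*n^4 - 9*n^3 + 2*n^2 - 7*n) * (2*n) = 8*n^5 - 18*n^4 + 4*n^3 - 14*n^2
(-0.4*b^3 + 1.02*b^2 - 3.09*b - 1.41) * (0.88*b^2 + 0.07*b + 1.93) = -0.352*b^5 + 0.8696*b^4 - 3.4198*b^3 + 0.5115*b^2 - 6.0624*b - 2.7213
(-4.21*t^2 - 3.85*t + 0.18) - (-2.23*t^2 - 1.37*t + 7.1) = -1.98*t^2 - 2.48*t - 6.92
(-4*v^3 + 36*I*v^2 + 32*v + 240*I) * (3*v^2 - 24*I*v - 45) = -12*v^5 + 204*I*v^4 + 1140*v^3 - 1668*I*v^2 + 4320*v - 10800*I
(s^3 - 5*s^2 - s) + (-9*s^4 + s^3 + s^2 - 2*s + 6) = -9*s^4 + 2*s^3 - 4*s^2 - 3*s + 6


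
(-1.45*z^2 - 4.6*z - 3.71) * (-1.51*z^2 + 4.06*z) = 2.1895*z^4 + 1.059*z^3 - 13.0739*z^2 - 15.0626*z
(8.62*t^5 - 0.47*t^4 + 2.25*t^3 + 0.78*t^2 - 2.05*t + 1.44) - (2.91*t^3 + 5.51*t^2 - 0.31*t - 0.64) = 8.62*t^5 - 0.47*t^4 - 0.66*t^3 - 4.73*t^2 - 1.74*t + 2.08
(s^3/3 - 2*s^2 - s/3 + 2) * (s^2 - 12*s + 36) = s^5/3 - 6*s^4 + 107*s^3/3 - 66*s^2 - 36*s + 72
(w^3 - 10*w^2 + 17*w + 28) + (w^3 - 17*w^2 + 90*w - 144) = 2*w^3 - 27*w^2 + 107*w - 116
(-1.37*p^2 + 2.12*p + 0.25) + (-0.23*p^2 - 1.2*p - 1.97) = -1.6*p^2 + 0.92*p - 1.72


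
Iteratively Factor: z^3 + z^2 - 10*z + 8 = (z - 2)*(z^2 + 3*z - 4) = (z - 2)*(z - 1)*(z + 4)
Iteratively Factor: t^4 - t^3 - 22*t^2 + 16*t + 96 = (t + 2)*(t^3 - 3*t^2 - 16*t + 48) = (t - 3)*(t + 2)*(t^2 - 16) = (t - 4)*(t - 3)*(t + 2)*(t + 4)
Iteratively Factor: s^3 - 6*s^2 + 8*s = (s - 4)*(s^2 - 2*s) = (s - 4)*(s - 2)*(s)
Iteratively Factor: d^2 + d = (d + 1)*(d)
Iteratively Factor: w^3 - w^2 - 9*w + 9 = (w - 1)*(w^2 - 9) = (w - 3)*(w - 1)*(w + 3)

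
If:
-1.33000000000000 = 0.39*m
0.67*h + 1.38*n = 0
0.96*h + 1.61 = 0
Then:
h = -1.68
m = -3.41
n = 0.81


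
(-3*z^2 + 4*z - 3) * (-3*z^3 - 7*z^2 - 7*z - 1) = 9*z^5 + 9*z^4 + 2*z^3 - 4*z^2 + 17*z + 3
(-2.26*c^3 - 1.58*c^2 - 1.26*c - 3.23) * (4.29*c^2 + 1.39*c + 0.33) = -9.6954*c^5 - 9.9196*c^4 - 8.3474*c^3 - 16.1295*c^2 - 4.9055*c - 1.0659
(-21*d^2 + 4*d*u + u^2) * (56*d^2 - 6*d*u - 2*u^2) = -1176*d^4 + 350*d^3*u + 74*d^2*u^2 - 14*d*u^3 - 2*u^4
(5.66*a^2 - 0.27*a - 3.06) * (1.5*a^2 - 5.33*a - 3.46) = 8.49*a^4 - 30.5728*a^3 - 22.7345*a^2 + 17.244*a + 10.5876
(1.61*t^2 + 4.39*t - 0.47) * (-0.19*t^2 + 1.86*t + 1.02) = -0.3059*t^4 + 2.1605*t^3 + 9.8969*t^2 + 3.6036*t - 0.4794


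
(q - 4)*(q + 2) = q^2 - 2*q - 8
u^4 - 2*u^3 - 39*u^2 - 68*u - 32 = (u - 8)*(u + 1)^2*(u + 4)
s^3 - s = s*(s - 1)*(s + 1)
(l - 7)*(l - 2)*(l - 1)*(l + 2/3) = l^4 - 28*l^3/3 + 49*l^2/3 + 4*l/3 - 28/3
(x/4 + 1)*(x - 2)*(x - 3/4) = x^3/4 + 5*x^2/16 - 19*x/8 + 3/2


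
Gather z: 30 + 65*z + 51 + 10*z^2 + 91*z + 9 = 10*z^2 + 156*z + 90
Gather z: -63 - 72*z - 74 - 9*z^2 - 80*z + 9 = -9*z^2 - 152*z - 128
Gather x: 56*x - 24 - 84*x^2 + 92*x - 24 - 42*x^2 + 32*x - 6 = -126*x^2 + 180*x - 54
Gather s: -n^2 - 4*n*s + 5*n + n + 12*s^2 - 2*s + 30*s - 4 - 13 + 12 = -n^2 + 6*n + 12*s^2 + s*(28 - 4*n) - 5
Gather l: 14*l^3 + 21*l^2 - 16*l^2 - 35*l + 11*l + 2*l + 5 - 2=14*l^3 + 5*l^2 - 22*l + 3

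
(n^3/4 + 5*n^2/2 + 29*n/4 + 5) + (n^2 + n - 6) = n^3/4 + 7*n^2/2 + 33*n/4 - 1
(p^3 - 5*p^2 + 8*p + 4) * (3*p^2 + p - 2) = 3*p^5 - 14*p^4 + 17*p^3 + 30*p^2 - 12*p - 8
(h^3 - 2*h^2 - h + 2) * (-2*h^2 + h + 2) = -2*h^5 + 5*h^4 + 2*h^3 - 9*h^2 + 4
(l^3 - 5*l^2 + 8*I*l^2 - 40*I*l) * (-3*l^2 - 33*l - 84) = -3*l^5 - 18*l^4 - 24*I*l^4 + 81*l^3 - 144*I*l^3 + 420*l^2 + 648*I*l^2 + 3360*I*l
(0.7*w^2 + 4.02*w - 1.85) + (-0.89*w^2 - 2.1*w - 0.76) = -0.19*w^2 + 1.92*w - 2.61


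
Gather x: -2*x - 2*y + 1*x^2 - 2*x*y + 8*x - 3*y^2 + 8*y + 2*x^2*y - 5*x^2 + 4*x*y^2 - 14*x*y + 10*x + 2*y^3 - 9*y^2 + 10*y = x^2*(2*y - 4) + x*(4*y^2 - 16*y + 16) + 2*y^3 - 12*y^2 + 16*y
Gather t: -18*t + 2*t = -16*t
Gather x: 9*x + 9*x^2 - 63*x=9*x^2 - 54*x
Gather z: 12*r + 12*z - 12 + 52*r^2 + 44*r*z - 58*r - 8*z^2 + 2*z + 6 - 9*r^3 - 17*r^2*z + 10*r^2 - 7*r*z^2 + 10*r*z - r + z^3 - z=-9*r^3 + 62*r^2 - 47*r + z^3 + z^2*(-7*r - 8) + z*(-17*r^2 + 54*r + 13) - 6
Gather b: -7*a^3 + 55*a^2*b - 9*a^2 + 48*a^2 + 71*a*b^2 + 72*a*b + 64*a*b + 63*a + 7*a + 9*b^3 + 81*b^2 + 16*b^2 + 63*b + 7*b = -7*a^3 + 39*a^2 + 70*a + 9*b^3 + b^2*(71*a + 97) + b*(55*a^2 + 136*a + 70)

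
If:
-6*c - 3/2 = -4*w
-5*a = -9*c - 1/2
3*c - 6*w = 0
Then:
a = -23/40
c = -3/8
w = -3/16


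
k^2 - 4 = (k - 2)*(k + 2)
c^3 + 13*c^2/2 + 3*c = c*(c + 1/2)*(c + 6)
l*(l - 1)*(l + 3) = l^3 + 2*l^2 - 3*l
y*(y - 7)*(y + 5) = y^3 - 2*y^2 - 35*y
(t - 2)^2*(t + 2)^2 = t^4 - 8*t^2 + 16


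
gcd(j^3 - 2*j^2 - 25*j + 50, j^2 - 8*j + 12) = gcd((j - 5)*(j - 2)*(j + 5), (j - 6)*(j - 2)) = j - 2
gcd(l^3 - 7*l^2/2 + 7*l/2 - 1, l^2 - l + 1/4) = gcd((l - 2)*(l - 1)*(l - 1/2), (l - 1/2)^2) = l - 1/2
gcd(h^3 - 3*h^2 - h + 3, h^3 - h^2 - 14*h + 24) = h - 3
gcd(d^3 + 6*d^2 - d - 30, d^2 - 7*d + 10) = d - 2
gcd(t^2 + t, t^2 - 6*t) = t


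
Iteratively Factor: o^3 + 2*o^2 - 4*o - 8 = (o + 2)*(o^2 - 4) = (o - 2)*(o + 2)*(o + 2)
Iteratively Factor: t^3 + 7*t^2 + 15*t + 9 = (t + 3)*(t^2 + 4*t + 3) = (t + 1)*(t + 3)*(t + 3)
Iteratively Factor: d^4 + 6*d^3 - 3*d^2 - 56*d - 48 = (d + 4)*(d^3 + 2*d^2 - 11*d - 12) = (d + 1)*(d + 4)*(d^2 + d - 12) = (d - 3)*(d + 1)*(d + 4)*(d + 4)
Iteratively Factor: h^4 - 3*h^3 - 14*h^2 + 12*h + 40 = (h - 2)*(h^3 - h^2 - 16*h - 20) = (h - 5)*(h - 2)*(h^2 + 4*h + 4) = (h - 5)*(h - 2)*(h + 2)*(h + 2)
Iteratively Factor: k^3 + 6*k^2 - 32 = (k + 4)*(k^2 + 2*k - 8) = (k - 2)*(k + 4)*(k + 4)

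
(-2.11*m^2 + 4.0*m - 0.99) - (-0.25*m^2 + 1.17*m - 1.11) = -1.86*m^2 + 2.83*m + 0.12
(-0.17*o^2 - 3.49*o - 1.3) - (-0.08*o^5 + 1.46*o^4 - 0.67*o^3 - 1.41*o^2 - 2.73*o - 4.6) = 0.08*o^5 - 1.46*o^4 + 0.67*o^3 + 1.24*o^2 - 0.76*o + 3.3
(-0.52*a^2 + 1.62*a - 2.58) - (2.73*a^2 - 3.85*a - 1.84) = -3.25*a^2 + 5.47*a - 0.74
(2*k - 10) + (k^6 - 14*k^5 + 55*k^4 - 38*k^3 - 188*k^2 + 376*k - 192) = k^6 - 14*k^5 + 55*k^4 - 38*k^3 - 188*k^2 + 378*k - 202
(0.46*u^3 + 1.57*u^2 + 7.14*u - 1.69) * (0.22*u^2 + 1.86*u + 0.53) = 0.1012*u^5 + 1.201*u^4 + 4.7348*u^3 + 13.7407*u^2 + 0.6408*u - 0.8957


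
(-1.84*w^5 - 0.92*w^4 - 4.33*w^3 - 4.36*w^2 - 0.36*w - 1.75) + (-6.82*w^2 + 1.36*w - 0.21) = -1.84*w^5 - 0.92*w^4 - 4.33*w^3 - 11.18*w^2 + 1.0*w - 1.96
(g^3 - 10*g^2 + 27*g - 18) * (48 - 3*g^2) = -3*g^5 + 30*g^4 - 33*g^3 - 426*g^2 + 1296*g - 864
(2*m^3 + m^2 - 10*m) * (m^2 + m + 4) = 2*m^5 + 3*m^4 - m^3 - 6*m^2 - 40*m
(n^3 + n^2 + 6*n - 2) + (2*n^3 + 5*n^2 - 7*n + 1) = 3*n^3 + 6*n^2 - n - 1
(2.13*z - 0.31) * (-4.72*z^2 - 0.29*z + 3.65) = -10.0536*z^3 + 0.8455*z^2 + 7.8644*z - 1.1315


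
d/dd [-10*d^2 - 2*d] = -20*d - 2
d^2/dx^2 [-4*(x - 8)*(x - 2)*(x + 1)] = 72 - 24*x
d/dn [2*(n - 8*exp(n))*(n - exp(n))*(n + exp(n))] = -16*n^2*exp(n) + 6*n^2 - 4*n*exp(2*n) - 32*n*exp(n) + 48*exp(3*n) - 2*exp(2*n)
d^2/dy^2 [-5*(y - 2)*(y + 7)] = -10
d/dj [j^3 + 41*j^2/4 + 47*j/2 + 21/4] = 3*j^2 + 41*j/2 + 47/2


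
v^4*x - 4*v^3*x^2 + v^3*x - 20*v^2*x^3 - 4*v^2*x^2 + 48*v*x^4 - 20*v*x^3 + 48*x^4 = (v - 6*x)*(v - 2*x)*(v + 4*x)*(v*x + x)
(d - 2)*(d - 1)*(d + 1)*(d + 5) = d^4 + 3*d^3 - 11*d^2 - 3*d + 10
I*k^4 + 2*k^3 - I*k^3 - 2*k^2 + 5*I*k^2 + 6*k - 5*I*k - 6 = (k - 3*I)*(k - I)*(k + 2*I)*(I*k - I)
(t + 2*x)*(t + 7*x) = t^2 + 9*t*x + 14*x^2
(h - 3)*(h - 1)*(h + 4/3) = h^3 - 8*h^2/3 - 7*h/3 + 4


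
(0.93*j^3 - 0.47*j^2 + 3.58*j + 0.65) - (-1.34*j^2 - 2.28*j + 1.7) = 0.93*j^3 + 0.87*j^2 + 5.86*j - 1.05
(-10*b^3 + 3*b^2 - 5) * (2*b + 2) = -20*b^4 - 14*b^3 + 6*b^2 - 10*b - 10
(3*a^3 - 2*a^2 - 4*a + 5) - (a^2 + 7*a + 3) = 3*a^3 - 3*a^2 - 11*a + 2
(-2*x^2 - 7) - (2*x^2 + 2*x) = -4*x^2 - 2*x - 7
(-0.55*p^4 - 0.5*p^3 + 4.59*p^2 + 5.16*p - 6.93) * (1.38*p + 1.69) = -0.759*p^5 - 1.6195*p^4 + 5.4892*p^3 + 14.8779*p^2 - 0.843*p - 11.7117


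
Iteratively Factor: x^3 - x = (x - 1)*(x^2 + x) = (x - 1)*(x + 1)*(x)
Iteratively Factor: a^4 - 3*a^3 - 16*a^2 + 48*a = (a + 4)*(a^3 - 7*a^2 + 12*a) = (a - 3)*(a + 4)*(a^2 - 4*a) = a*(a - 3)*(a + 4)*(a - 4)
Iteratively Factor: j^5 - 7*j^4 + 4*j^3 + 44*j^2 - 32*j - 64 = (j - 4)*(j^4 - 3*j^3 - 8*j^2 + 12*j + 16) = (j - 4)*(j + 2)*(j^3 - 5*j^2 + 2*j + 8) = (j - 4)*(j - 2)*(j + 2)*(j^2 - 3*j - 4) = (j - 4)^2*(j - 2)*(j + 2)*(j + 1)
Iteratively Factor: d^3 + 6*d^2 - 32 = (d + 4)*(d^2 + 2*d - 8) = (d - 2)*(d + 4)*(d + 4)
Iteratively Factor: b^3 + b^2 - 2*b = (b + 2)*(b^2 - b) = b*(b + 2)*(b - 1)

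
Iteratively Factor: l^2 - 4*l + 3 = (l - 1)*(l - 3)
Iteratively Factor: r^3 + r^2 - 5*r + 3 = (r + 3)*(r^2 - 2*r + 1) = (r - 1)*(r + 3)*(r - 1)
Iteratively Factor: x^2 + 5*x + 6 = (x + 3)*(x + 2)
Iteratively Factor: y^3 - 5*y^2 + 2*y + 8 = (y + 1)*(y^2 - 6*y + 8) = (y - 4)*(y + 1)*(y - 2)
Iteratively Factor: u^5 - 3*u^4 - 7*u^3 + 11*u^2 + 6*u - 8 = (u - 1)*(u^4 - 2*u^3 - 9*u^2 + 2*u + 8) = (u - 1)*(u + 2)*(u^3 - 4*u^2 - u + 4) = (u - 1)^2*(u + 2)*(u^2 - 3*u - 4) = (u - 4)*(u - 1)^2*(u + 2)*(u + 1)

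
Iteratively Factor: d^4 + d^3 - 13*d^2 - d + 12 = (d - 3)*(d^3 + 4*d^2 - d - 4) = (d - 3)*(d + 1)*(d^2 + 3*d - 4) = (d - 3)*(d + 1)*(d + 4)*(d - 1)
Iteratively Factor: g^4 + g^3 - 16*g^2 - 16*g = (g)*(g^3 + g^2 - 16*g - 16) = g*(g - 4)*(g^2 + 5*g + 4) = g*(g - 4)*(g + 4)*(g + 1)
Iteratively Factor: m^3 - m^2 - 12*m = (m)*(m^2 - m - 12) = m*(m - 4)*(m + 3)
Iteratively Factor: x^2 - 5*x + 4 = (x - 4)*(x - 1)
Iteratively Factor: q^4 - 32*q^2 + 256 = (q - 4)*(q^3 + 4*q^2 - 16*q - 64) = (q - 4)*(q + 4)*(q^2 - 16) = (q - 4)^2*(q + 4)*(q + 4)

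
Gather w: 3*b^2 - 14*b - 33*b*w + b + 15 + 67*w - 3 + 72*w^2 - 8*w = 3*b^2 - 13*b + 72*w^2 + w*(59 - 33*b) + 12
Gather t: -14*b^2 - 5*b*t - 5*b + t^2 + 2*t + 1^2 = -14*b^2 - 5*b + t^2 + t*(2 - 5*b) + 1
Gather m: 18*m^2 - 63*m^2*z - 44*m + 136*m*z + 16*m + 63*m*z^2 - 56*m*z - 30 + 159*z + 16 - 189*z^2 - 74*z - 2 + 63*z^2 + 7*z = m^2*(18 - 63*z) + m*(63*z^2 + 80*z - 28) - 126*z^2 + 92*z - 16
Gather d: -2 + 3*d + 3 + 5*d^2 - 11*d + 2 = 5*d^2 - 8*d + 3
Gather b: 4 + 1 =5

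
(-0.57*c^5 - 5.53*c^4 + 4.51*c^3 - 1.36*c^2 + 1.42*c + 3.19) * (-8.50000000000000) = 4.845*c^5 + 47.005*c^4 - 38.335*c^3 + 11.56*c^2 - 12.07*c - 27.115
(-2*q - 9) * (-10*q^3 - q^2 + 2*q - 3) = 20*q^4 + 92*q^3 + 5*q^2 - 12*q + 27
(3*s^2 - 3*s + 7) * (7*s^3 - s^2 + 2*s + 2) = 21*s^5 - 24*s^4 + 58*s^3 - 7*s^2 + 8*s + 14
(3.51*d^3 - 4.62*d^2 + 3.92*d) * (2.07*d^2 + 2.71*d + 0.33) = 7.2657*d^5 - 0.0513000000000012*d^4 - 3.2475*d^3 + 9.0986*d^2 + 1.2936*d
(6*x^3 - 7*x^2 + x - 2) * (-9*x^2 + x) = -54*x^5 + 69*x^4 - 16*x^3 + 19*x^2 - 2*x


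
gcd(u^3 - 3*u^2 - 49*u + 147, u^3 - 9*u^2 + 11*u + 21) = u^2 - 10*u + 21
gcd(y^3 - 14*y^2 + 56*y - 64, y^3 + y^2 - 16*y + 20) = y - 2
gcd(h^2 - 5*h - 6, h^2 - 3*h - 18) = h - 6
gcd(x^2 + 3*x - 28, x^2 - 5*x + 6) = 1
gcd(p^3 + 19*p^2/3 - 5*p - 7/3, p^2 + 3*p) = 1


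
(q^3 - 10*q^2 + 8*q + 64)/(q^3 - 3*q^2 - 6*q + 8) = (q - 8)/(q - 1)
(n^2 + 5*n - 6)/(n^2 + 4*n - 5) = (n + 6)/(n + 5)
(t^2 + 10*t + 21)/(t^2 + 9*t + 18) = (t + 7)/(t + 6)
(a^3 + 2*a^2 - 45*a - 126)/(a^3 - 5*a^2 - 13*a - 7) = (a^2 + 9*a + 18)/(a^2 + 2*a + 1)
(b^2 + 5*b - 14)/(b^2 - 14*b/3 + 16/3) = 3*(b + 7)/(3*b - 8)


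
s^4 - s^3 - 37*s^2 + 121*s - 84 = (s - 4)*(s - 3)*(s - 1)*(s + 7)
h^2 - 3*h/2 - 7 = (h - 7/2)*(h + 2)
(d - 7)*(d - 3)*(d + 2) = d^3 - 8*d^2 + d + 42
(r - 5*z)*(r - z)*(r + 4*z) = r^3 - 2*r^2*z - 19*r*z^2 + 20*z^3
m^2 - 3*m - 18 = (m - 6)*(m + 3)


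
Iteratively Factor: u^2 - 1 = (u + 1)*(u - 1)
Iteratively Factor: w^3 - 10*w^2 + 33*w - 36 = (w - 3)*(w^2 - 7*w + 12) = (w - 4)*(w - 3)*(w - 3)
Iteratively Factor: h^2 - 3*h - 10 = (h + 2)*(h - 5)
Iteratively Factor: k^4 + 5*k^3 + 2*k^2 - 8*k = (k + 4)*(k^3 + k^2 - 2*k) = (k + 2)*(k + 4)*(k^2 - k) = k*(k + 2)*(k + 4)*(k - 1)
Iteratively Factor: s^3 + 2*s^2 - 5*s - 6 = (s + 1)*(s^2 + s - 6) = (s - 2)*(s + 1)*(s + 3)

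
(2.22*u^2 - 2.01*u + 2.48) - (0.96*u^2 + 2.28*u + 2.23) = 1.26*u^2 - 4.29*u + 0.25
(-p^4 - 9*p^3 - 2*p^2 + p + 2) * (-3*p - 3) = 3*p^5 + 30*p^4 + 33*p^3 + 3*p^2 - 9*p - 6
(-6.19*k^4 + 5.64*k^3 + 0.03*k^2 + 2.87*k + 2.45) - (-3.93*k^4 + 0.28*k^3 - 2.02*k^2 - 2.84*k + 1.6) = -2.26*k^4 + 5.36*k^3 + 2.05*k^2 + 5.71*k + 0.85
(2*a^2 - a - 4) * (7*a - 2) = 14*a^3 - 11*a^2 - 26*a + 8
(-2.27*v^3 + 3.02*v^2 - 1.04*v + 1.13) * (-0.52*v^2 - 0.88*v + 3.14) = 1.1804*v^5 + 0.4272*v^4 - 9.2446*v^3 + 9.8104*v^2 - 4.26*v + 3.5482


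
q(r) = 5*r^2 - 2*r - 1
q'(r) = 10*r - 2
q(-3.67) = 73.68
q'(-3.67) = -38.70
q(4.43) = 88.26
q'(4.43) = 42.30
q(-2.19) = 27.36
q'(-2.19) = -23.90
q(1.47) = 6.86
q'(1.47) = 12.70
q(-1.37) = 11.12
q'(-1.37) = -15.70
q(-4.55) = 111.61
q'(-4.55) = -47.50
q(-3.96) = 85.33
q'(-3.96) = -41.60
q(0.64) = -0.23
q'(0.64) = 4.40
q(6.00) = 167.00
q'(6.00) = 58.00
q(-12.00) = 743.00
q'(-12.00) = -122.00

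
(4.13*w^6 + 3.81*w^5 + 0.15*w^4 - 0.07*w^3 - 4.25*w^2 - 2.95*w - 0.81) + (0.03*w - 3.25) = 4.13*w^6 + 3.81*w^5 + 0.15*w^4 - 0.07*w^3 - 4.25*w^2 - 2.92*w - 4.06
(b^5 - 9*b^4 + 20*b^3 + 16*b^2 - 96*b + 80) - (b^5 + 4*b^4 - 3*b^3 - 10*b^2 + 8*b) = -13*b^4 + 23*b^3 + 26*b^2 - 104*b + 80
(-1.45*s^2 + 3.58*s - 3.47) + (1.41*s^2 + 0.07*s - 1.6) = -0.04*s^2 + 3.65*s - 5.07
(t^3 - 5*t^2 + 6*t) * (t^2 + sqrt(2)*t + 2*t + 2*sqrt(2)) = t^5 - 3*t^4 + sqrt(2)*t^4 - 3*sqrt(2)*t^3 - 4*t^3 - 4*sqrt(2)*t^2 + 12*t^2 + 12*sqrt(2)*t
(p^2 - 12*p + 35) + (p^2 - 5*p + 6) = 2*p^2 - 17*p + 41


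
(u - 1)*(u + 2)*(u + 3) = u^3 + 4*u^2 + u - 6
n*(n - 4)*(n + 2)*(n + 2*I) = n^4 - 2*n^3 + 2*I*n^3 - 8*n^2 - 4*I*n^2 - 16*I*n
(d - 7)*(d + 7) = d^2 - 49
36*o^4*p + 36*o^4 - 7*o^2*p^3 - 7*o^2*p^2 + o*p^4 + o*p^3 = (-6*o + p)*(-3*o + p)*(2*o + p)*(o*p + o)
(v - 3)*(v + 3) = v^2 - 9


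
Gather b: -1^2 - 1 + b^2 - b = b^2 - b - 2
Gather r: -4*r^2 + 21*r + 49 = -4*r^2 + 21*r + 49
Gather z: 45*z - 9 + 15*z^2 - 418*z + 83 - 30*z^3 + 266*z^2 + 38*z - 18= -30*z^3 + 281*z^2 - 335*z + 56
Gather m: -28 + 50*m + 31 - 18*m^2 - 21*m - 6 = -18*m^2 + 29*m - 3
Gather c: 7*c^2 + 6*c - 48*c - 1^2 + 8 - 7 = 7*c^2 - 42*c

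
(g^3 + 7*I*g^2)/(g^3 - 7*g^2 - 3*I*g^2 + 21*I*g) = g*(g + 7*I)/(g^2 - 7*g - 3*I*g + 21*I)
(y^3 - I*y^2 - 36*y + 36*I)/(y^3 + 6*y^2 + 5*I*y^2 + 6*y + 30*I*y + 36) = (y - 6)/(y + 6*I)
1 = 1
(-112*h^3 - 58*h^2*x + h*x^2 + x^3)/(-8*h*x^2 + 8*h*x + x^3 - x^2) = (14*h^2 + 9*h*x + x^2)/(x*(x - 1))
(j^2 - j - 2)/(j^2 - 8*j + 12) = (j + 1)/(j - 6)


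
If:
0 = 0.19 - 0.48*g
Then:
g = 0.40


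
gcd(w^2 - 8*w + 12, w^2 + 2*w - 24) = 1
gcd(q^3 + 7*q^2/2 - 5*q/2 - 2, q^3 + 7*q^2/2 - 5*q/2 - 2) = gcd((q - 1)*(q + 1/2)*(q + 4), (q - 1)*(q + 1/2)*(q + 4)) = q^3 + 7*q^2/2 - 5*q/2 - 2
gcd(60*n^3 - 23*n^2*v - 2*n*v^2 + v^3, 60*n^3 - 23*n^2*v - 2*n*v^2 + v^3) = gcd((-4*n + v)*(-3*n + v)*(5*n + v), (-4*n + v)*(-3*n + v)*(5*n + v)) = 60*n^3 - 23*n^2*v - 2*n*v^2 + v^3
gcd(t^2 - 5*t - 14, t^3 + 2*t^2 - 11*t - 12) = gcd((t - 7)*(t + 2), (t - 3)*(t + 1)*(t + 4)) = 1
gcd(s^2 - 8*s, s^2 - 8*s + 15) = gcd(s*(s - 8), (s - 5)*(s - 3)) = 1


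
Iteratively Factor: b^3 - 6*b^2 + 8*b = (b)*(b^2 - 6*b + 8) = b*(b - 2)*(b - 4)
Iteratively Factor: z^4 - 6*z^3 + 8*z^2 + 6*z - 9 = (z - 1)*(z^3 - 5*z^2 + 3*z + 9) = (z - 3)*(z - 1)*(z^2 - 2*z - 3) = (z - 3)*(z - 1)*(z + 1)*(z - 3)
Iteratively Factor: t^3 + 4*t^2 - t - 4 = (t + 1)*(t^2 + 3*t - 4) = (t - 1)*(t + 1)*(t + 4)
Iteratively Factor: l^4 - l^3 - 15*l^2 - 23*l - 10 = (l + 1)*(l^3 - 2*l^2 - 13*l - 10) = (l + 1)^2*(l^2 - 3*l - 10) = (l - 5)*(l + 1)^2*(l + 2)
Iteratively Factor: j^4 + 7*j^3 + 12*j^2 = (j)*(j^3 + 7*j^2 + 12*j) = j*(j + 4)*(j^2 + 3*j) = j^2*(j + 4)*(j + 3)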